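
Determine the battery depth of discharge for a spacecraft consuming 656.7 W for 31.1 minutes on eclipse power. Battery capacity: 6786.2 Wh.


E_used = P * t / 60 = 656.7 * 31.1 / 60 = 340.3895 Wh
DOD = E_used / E_total * 100 = 340.3895 / 6786.2 * 100
DOD = 5.0159 %

5.0159 %


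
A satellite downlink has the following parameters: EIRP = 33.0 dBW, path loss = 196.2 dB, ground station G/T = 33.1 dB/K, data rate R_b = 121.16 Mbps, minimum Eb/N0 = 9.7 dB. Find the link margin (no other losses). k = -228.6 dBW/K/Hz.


C/N0 = EIRP - FSPL + G/T - k = 33.0 - 196.2 + 33.1 - (-228.6)
C/N0 = 98.5000 dB-Hz
R_b = 121.16 Mbps = 1.2116e+08 bps -> 10*log10(R_b) = 80.8336 dB-Hz
Eb/N0 = C/N0 - 10*log10(R_b) = 98.5000 - 80.8336 = 17.6664 dB
Margin = Eb/N0 - Eb/N0_req = 17.6664 - 9.7 = 7.9664 dB (link closes)

7.9664 dB


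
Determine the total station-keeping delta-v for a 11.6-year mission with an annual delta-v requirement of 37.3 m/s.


dV = rate * years = 37.3 * 11.6
dV = 432.6800 m/s

432.6800 m/s


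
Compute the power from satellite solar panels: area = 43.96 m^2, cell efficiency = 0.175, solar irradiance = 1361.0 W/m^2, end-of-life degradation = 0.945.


P = area * eta * S * degradation
P = 43.96 * 0.175 * 1361.0 * 0.945
P = 9894.3135 W

9894.3135 W


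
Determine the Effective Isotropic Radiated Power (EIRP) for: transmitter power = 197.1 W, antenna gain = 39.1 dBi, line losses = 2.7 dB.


Pt = 197.1 W = 22.9469 dBW
EIRP = Pt_dBW + Gt - losses = 22.9469 + 39.1 - 2.7 = 59.3469 dBW

59.3469 dBW


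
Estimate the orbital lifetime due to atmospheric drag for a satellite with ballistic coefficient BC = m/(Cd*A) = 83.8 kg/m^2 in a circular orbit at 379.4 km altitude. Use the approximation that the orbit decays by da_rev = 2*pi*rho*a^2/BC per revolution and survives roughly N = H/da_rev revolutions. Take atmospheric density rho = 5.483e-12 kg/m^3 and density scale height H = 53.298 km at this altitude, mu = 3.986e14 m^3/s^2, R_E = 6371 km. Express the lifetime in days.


a = R_E + alt = 6750.4000 km = 6.7504e+06 m
da_rev = 2*pi*rho*a^2/BC = 2*pi*5.483e-12*(6.7504e+06)^2/83.8 = 18.733249 m per revolution
N = H/da_rev = 53298.0000 m / 18.733249 m = 2845.1017 revolutions
P = 2*pi*sqrt(a^3/mu) = 5519.5730 s
lifetime = N*P = 2845.1017 * 5519.5730 = 1.5703747e+07 s = 181.7563 days

181.7563 days


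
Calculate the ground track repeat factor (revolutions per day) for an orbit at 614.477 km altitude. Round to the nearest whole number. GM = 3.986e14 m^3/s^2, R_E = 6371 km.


r = 6.985477e+06 m
T = 2*pi*sqrt(r^3/mu) = 5810.3905 s = 96.8398 min
revs/day = 1440 / 96.8398 = 14.8699
Rounded: 15 revolutions per day

15 revolutions per day


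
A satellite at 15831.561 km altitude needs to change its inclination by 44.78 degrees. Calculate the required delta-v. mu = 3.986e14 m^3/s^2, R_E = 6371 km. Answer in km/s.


r = 22202.5610 km = 2.2202561e+07 m
V = sqrt(mu/r) = 4237.0844 m/s
di = 44.78 deg = 0.7815584 rad
dV = 2*V*sin(di/2) = 2*4237.0844*sin(0.3907792)
dV = 3227.8872 m/s = 3.2279 km/s

3.2279 km/s


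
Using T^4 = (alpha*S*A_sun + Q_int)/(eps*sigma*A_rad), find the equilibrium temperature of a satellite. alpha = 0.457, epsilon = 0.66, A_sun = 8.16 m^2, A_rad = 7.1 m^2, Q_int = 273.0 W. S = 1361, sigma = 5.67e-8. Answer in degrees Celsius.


Numerator = alpha*S*A_sun + Q_int = 0.457*1361*8.16 + 273.0 = 5348.3323 W
Denominator = eps*sigma*A_rad = 0.66*5.67e-8*7.1 = 2.656962e-07 W/K^4
T^4 = 2.0129502e+10 K^4
T = 376.6676 K = 103.5176 C

103.5176 degrees Celsius


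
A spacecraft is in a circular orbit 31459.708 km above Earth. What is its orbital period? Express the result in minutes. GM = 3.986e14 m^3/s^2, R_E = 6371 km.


r = 37830.7080 km = 3.7830708e+07 m
T = 2*pi*sqrt(r^3/mu) = 2*pi*sqrt(5.4141889e+22 / 3.986e14)
T = 73228.1268 s = 1220.4688 min

1220.4688 minutes


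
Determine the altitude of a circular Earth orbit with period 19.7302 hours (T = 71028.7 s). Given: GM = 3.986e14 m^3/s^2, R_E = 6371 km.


T = 71028.7 s
r = (mu*T^2/(4*pi^2))^(1/3) = (3.986e14 * 71028.7^2 / (4*pi^2))^(1/3)
r = 3.7069361e+07 m = 37069.3607 km
alt = r - R_E = 37069.3607 - 6371 = 30698.3607 km

30698.3607 km


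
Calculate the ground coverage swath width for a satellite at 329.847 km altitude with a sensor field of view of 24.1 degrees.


FOV = 24.1 deg = 0.4206243 rad
swath = 2 * alt * tan(FOV/2) = 2 * 329.847 * tan(0.2103122)
swath = 2 * 329.847 * 0.2134688
swath = 140.8241 km

140.8241 km


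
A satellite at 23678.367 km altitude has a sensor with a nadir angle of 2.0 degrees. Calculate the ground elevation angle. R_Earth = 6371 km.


r = R_E + alt = 30049.3670 km
Law of sines in the satellite / Earth-center / ground-point triangle:
  sin(nadir)/R_E = sin(90 + el)/r  =>  cos(el) = (r/R_E)*sin(nadir)
cos(el) = (30049.3670 / 6371.0000) * sin(2.0 deg) = 0.1646065
el = arccos(0.1646065) = 80.5256 deg
(Earth-central angle = 90 - nadir - el = 7.4744 deg)

80.5256 degrees


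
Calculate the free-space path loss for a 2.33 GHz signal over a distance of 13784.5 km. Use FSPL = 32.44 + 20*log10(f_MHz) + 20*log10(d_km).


f = 2.33 GHz = 2330.0000 MHz
d = 13784.5 km
FSPL = 32.44 + 20*log10(2330.0000) + 20*log10(13784.5)
FSPL = 32.44 + 67.3471 + 82.7878
FSPL = 182.5749 dB

182.5749 dB


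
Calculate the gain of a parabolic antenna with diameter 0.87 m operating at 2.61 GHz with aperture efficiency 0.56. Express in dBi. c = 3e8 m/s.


lambda = c/f = 3e8 / 2.61e+09 = 0.1149425 m
G = eta*(pi*D/lambda)^2 = 0.56*(pi*0.87/0.1149425)^2
G = 316.6393 (linear)
G = 10*log10(316.6393) = 25.0056 dBi

25.0056 dBi


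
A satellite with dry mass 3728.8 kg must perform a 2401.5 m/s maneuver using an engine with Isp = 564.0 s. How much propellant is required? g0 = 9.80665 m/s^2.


ve = Isp * g0 = 564.0 * 9.80665 = 5530.950600 m/s
mass ratio = exp(dv/ve) = exp(2401.5/5530.950600) = 1.54371677
m_prop = m_dry * (mr - 1) = 3728.8 * (1.54371677 - 1)
m_prop = 2027.4111 kg

2027.4111 kg


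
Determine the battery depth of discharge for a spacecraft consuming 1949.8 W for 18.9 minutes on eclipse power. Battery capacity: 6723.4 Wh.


E_used = P * t / 60 = 1949.8 * 18.9 / 60 = 614.1870 Wh
DOD = E_used / E_total * 100 = 614.1870 / 6723.4 * 100
DOD = 9.1351 %

9.1351 %


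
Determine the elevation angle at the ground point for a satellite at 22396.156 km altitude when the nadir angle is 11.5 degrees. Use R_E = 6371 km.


r = R_E + alt = 28767.1560 km
Law of sines in the satellite / Earth-center / ground-point triangle:
  sin(nadir)/R_E = sin(90 + el)/r  =>  cos(el) = (r/R_E)*sin(nadir)
cos(el) = (28767.1560 / 6371.0000) * sin(11.5 deg) = 0.9002117
el = arccos(0.9002117) = 25.8141 deg
(Earth-central angle = 90 - nadir - el = 52.6859 deg)

25.8141 degrees


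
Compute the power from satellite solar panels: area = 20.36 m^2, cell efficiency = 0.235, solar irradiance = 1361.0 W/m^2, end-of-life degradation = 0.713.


P = area * eta * S * degradation
P = 20.36 * 0.235 * 1361.0 * 0.713
P = 4642.9423 W

4642.9423 W


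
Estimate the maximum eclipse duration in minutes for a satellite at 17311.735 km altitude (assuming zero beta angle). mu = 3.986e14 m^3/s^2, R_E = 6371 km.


r = 23682.7350 km
T = 604.5159 min
Eclipse fraction = arcsin(R_E/r)/pi = arcsin(6371.0000/23682.7350)/pi
= arcsin(0.2690145)/pi = 0.08669797
Eclipse duration = 0.08669797 * 604.5159 = 52.4103 min

52.4103 minutes


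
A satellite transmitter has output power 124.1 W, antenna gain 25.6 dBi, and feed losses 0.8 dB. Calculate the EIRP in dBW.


Pt = 124.1 W = 20.9377 dBW
EIRP = Pt_dBW + Gt - losses = 20.9377 + 25.6 - 0.8 = 45.7377 dBW

45.7377 dBW


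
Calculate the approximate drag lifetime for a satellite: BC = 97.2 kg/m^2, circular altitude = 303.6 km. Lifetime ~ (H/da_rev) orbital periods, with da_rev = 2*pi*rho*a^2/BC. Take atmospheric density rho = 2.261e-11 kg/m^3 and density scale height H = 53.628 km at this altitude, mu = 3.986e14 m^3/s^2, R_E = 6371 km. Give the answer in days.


a = R_E + alt = 6674.6000 km = 6.6746e+06 m
da_rev = 2*pi*rho*a^2/BC = 2*pi*2.261e-11*(6.6746e+06)^2/97.2 = 65.112543 m per revolution
N = H/da_rev = 53628.0000 m / 65.112543 m = 823.6201 revolutions
P = 2*pi*sqrt(a^3/mu) = 5426.8659 s
lifetime = N*P = 823.6201 * 5426.8659 = 4.4696759e+06 s = 51.7324 days

51.7324 days


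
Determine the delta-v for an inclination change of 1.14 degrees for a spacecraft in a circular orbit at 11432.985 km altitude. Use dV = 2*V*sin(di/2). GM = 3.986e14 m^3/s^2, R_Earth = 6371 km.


r = 17803.9850 km = 1.7803985e+07 m
V = sqrt(mu/r) = 4731.6219 m/s
di = 1.14 deg = 0.01989675 rad
dV = 2*V*sin(di/2) = 2*4731.6219*sin(0.009948377)
dV = 94.1424 m/s = 0.09414236 km/s

0.0941 km/s


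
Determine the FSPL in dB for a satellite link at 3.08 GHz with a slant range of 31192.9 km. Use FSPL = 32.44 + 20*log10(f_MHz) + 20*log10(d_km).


f = 3.08 GHz = 3080.0000 MHz
d = 31192.9 km
FSPL = 32.44 + 20*log10(3080.0000) + 20*log10(31192.9)
FSPL = 32.44 + 69.7710 + 89.8811
FSPL = 192.0921 dB

192.0921 dB


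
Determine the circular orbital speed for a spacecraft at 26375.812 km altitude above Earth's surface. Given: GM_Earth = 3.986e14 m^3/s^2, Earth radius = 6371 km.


r = R_E + alt = 6371.0 + 26375.812 = 32746.8120 km = 3.2746812e+07 m
v = sqrt(mu/r) = sqrt(3.986e14 / 3.2746812e+07) = 3488.8648 m/s = 3.4889 km/s

3.4889 km/s


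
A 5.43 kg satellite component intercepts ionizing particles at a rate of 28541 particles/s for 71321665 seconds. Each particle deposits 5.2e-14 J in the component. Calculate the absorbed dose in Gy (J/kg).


Total energy deposited = rate * time * E_per
  = 28541 * 71321665 * 5.2e-14 = 0.1058508 J
Dose = E_total / mass = 0.1058508 / 5.43
Dose = 0.0194937 Gy

0.0195 Gy


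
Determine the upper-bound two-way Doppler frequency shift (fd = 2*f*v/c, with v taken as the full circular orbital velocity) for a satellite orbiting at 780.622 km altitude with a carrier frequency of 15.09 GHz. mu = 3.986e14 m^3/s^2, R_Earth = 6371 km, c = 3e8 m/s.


r = 7.151622e+06 m
v = sqrt(mu/r) = 7465.6284 m/s (worst-case radial velocity)
f = 15.09 GHz = 1.509e+10 Hz
fd = 2*f*v/c = 2*1.509e+10*7465.6284/3.0e+08
fd = 751042.2207 Hz

751042.2207 Hz


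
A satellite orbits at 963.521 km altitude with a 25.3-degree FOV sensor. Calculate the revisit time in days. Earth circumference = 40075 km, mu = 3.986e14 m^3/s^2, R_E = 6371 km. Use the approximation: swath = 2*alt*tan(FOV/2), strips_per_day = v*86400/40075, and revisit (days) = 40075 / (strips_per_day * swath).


swath = 2*963.521*tan(0.2207842) = 432.5109 km
v = sqrt(mu/r) = 7371.9566 m/s = 7.3720 km/s
strips/day = v*86400/40075 = 7.3720*86400/40075 = 15.8936
coverage/day = strips * swath = 15.8936 * 432.5109 = 6874.1671 km
revisit = 40075 / 6874.1671 = 5.8298 days

5.8298 days


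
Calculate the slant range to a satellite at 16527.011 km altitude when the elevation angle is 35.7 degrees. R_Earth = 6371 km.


h = 16527.011 km, el = 35.7 deg
d = -R_E*sin(el) + sqrt((R_E*sin(el))^2 + 2*R_E*h + h^2)
d = -6371.0000*sin(0.6230825) + sqrt((6371.0000*0.5835412)^2 + 2*6371.0000*16527.011 + 16527.011^2)
d = 18588.1072 km

18588.1072 km


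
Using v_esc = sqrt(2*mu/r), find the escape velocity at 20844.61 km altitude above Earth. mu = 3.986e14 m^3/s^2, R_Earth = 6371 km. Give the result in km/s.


r = 6371.0 + 20844.61 = 27215.6100 km = 2.721561e+07 m
v_esc = sqrt(2*mu/r) = sqrt(2*3.986e14 / 2.721561e+07)
v_esc = 5412.2096 m/s = 5.4122 km/s

5.4122 km/s


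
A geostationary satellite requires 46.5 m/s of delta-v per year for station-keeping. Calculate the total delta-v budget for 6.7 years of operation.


dV = rate * years = 46.5 * 6.7
dV = 311.5500 m/s

311.5500 m/s


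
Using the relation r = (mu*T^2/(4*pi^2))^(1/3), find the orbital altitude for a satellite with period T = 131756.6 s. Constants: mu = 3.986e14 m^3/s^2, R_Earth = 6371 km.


T = 131756.6 s
r = (mu*T^2/(4*pi^2))^(1/3) = (3.986e14 * 131756.6^2 / (4*pi^2))^(1/3)
r = 5.5963831e+07 m = 55963.8313 km
alt = r - R_E = 55963.8313 - 6371 = 49592.8313 km

49592.8313 km


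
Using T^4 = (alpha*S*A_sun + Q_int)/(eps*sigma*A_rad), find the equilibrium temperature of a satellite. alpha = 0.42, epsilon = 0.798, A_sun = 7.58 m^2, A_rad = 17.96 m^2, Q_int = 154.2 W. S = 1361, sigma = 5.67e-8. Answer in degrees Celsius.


Numerator = alpha*S*A_sun + Q_int = 0.42*1361*7.58 + 154.2 = 4487.0796 W
Denominator = eps*sigma*A_rad = 0.798*5.67e-8*17.96 = 8.1262894e-07 W/K^4
T^4 = 5.5216833e+09 K^4
T = 272.5950 K = -0.555008 C

-0.5550 degrees Celsius


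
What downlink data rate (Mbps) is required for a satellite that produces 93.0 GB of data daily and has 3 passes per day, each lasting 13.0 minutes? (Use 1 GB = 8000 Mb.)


total contact time = 3 * 13.0 * 60 = 2340.0000 s
data = 93.0 GB = 744000.0000 Mb
rate = 744000.0000 / 2340.0000 = 317.9487 Mbps

317.9487 Mbps


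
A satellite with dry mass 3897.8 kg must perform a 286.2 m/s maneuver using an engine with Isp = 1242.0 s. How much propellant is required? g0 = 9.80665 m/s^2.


ve = Isp * g0 = 1242.0 * 9.80665 = 12179.859300 m/s
mass ratio = exp(dv/ve) = exp(286.2/12179.859300) = 1.02377606
m_prop = m_dry * (mr - 1) = 3897.8 * (1.02377606 - 1)
m_prop = 92.6743 kg

92.6743 kg


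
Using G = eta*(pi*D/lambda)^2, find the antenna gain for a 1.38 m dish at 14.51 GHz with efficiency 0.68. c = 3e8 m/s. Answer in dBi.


lambda = c/f = 3e8 / 1.451e+10 = 0.0206754 m
G = eta*(pi*D/lambda)^2 = 0.68*(pi*1.38/0.0206754)^2
G = 29899.1710 (linear)
G = 10*log10(29899.1710) = 44.7566 dBi

44.7566 dBi


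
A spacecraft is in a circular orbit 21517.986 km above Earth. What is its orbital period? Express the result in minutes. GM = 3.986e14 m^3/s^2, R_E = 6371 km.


r = 27888.9860 km = 2.7888986e+07 m
T = 2*pi*sqrt(r^3/mu) = 2*pi*sqrt(2.1691929e+22 / 3.986e14)
T = 46351.1280 s = 772.5188 min

772.5188 minutes


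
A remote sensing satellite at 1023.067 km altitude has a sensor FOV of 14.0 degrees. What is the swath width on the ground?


FOV = 14.0 deg = 0.2443461 rad
swath = 2 * alt * tan(FOV/2) = 2 * 1023.067 * tan(0.122173)
swath = 2 * 1023.067 * 0.1227846
swath = 251.2337 km

251.2337 km


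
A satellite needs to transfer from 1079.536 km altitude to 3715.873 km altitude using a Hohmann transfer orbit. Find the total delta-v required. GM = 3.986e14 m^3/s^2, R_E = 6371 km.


r1 = 7450.5360 km = 7.450536e+06 m
r2 = 10086.8730 km = 1.0086873e+07 m
dv1 = sqrt(mu/r1)*(sqrt(2*r2/(r1+r2)) - 1) = 530.5288 m/s
dv2 = sqrt(mu/r2)*(1 - sqrt(2*r1/(r1+r2))) = 491.7256 m/s
total dv = |dv1| + |dv2| = 530.5288 + 491.7256 = 1022.2544 m/s = 1.0223 km/s

1.0223 km/s


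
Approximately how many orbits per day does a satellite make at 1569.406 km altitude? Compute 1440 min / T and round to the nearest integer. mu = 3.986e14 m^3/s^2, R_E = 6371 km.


r = 7.940406e+06 m
T = 2*pi*sqrt(r^3/mu) = 7041.6638 s = 117.3611 min
revs/day = 1440 / 117.3611 = 12.2698
Rounded: 12 revolutions per day

12 revolutions per day


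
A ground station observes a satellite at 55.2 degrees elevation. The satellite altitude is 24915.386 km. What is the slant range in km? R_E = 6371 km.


h = 24915.386 km, el = 55.2 deg
d = -R_E*sin(el) + sqrt((R_E*sin(el))^2 + 2*R_E*h + h^2)
d = -6371.0000*sin(0.9634217) + sqrt((6371.0000*0.8211492)^2 + 2*6371.0000*24915.386 + 24915.386^2)
d = 25842.8423 km

25842.8423 km


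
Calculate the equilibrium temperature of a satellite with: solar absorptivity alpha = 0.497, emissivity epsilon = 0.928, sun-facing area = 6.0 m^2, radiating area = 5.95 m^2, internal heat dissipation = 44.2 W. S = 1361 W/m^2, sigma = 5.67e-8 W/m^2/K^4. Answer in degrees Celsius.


Numerator = alpha*S*A_sun + Q_int = 0.497*1361*6.0 + 44.2 = 4102.7020 W
Denominator = eps*sigma*A_rad = 0.928*5.67e-8*5.95 = 3.1307472e-07 W/K^4
T^4 = 1.3104546e+10 K^4
T = 338.3417 K = 65.1917 C

65.1917 degrees Celsius


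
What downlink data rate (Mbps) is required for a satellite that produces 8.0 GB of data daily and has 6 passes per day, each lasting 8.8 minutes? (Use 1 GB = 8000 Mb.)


total contact time = 6 * 8.8 * 60 = 3168.0000 s
data = 8.0 GB = 64000.0000 Mb
rate = 64000.0000 / 3168.0000 = 20.2020 Mbps

20.2020 Mbps


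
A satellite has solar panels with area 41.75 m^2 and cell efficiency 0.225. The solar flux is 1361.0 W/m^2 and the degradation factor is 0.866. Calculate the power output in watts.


P = area * eta * S * degradation
P = 41.75 * 0.225 * 1361.0 * 0.866
P = 11071.7180 W

11071.7180 W


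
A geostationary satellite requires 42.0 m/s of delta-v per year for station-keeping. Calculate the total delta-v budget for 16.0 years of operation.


dV = rate * years = 42.0 * 16.0
dV = 672.0000 m/s

672.0000 m/s


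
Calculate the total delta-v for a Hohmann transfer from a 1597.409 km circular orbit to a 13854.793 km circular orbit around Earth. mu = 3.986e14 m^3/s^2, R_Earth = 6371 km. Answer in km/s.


r1 = 7968.4090 km = 7.968409e+06 m
r2 = 20225.7930 km = 2.0225793e+07 m
dv1 = sqrt(mu/r1)*(sqrt(2*r2/(r1+r2)) - 1) = 1399.0419 m/s
dv2 = sqrt(mu/r2)*(1 - sqrt(2*r1/(r1+r2))) = 1101.6949 m/s
total dv = |dv1| + |dv2| = 1399.0419 + 1101.6949 = 2500.7368 m/s = 2.5007 km/s

2.5007 km/s


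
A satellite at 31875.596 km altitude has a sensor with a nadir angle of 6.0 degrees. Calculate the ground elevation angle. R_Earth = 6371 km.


r = R_E + alt = 38246.5960 km
Law of sines in the satellite / Earth-center / ground-point triangle:
  sin(nadir)/R_E = sin(90 + el)/r  =>  cos(el) = (r/R_E)*sin(nadir)
cos(el) = (38246.5960 / 6371.0000) * sin(6.0 deg) = 0.6275087
el = arccos(0.6275087) = 51.1334 deg
(Earth-central angle = 90 - nadir - el = 32.8666 deg)

51.1334 degrees


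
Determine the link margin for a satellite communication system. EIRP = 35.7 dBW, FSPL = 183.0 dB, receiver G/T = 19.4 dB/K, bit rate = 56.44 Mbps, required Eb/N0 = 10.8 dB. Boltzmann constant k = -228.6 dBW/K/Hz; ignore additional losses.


C/N0 = EIRP - FSPL + G/T - k = 35.7 - 183.0 + 19.4 - (-228.6)
C/N0 = 100.7000 dB-Hz
R_b = 56.44 Mbps = 5.644e+07 bps -> 10*log10(R_b) = 77.5159 dB-Hz
Eb/N0 = C/N0 - 10*log10(R_b) = 100.7000 - 77.5159 = 23.1841 dB
Margin = Eb/N0 - Eb/N0_req = 23.1841 - 10.8 = 12.3841 dB (link closes)

12.3841 dB


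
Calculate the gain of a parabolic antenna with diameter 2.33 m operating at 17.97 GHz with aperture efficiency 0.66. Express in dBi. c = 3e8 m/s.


lambda = c/f = 3e8 / 1.797e+10 = 0.01669449 m
G = eta*(pi*D/lambda)^2 = 0.66*(pi*2.33/0.01669449)^2
G = 126884.6739 (linear)
G = 10*log10(126884.6739) = 51.0341 dBi

51.0341 dBi


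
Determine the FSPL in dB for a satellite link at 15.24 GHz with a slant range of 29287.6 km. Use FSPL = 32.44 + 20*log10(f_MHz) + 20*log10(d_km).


f = 15.24 GHz = 15240.0000 MHz
d = 29287.6 km
FSPL = 32.44 + 20*log10(15240.0000) + 20*log10(29287.6)
FSPL = 32.44 + 83.6597 + 89.3337
FSPL = 205.4334 dB

205.4334 dB


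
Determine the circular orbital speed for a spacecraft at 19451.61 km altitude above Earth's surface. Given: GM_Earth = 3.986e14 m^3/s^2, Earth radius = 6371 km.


r = R_E + alt = 6371.0 + 19451.61 = 25822.6100 km = 2.582261e+07 m
v = sqrt(mu/r) = sqrt(3.986e14 / 2.582261e+07) = 3928.8783 m/s = 3.9289 km/s

3.9289 km/s


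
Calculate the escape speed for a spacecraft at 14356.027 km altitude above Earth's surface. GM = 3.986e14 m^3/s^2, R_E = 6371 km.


r = 6371.0 + 14356.027 = 20727.0270 km = 2.0727027e+07 m
v_esc = sqrt(2*mu/r) = sqrt(2*3.986e14 / 2.0727027e+07)
v_esc = 6201.7626 m/s = 6.2018 km/s

6.2018 km/s


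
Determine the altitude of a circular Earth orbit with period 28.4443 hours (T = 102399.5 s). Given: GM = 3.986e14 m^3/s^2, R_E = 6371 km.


T = 102399.5 s
r = (mu*T^2/(4*pi^2))^(1/3) = (3.986e14 * 102399.5^2 / (4*pi^2))^(1/3)
r = 4.7306891e+07 m = 47306.8913 km
alt = r - R_E = 47306.8913 - 6371 = 40935.8913 km

40935.8913 km


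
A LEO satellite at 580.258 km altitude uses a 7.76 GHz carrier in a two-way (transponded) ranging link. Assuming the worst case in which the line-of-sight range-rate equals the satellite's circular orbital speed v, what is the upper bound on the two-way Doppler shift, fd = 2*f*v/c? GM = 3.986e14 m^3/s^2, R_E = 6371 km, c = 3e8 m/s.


r = 6.951258e+06 m
v = sqrt(mu/r) = 7572.4592 m/s (worst-case radial velocity)
f = 7.76 GHz = 7.76e+09 Hz
fd = 2*f*v/c = 2*7.76e+09*7572.4592/3.0e+08
fd = 391748.5570 Hz

391748.5570 Hz


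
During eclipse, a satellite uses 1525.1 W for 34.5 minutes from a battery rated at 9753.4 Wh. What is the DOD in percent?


E_used = P * t / 60 = 1525.1 * 34.5 / 60 = 876.9325 Wh
DOD = E_used / E_total * 100 = 876.9325 / 9753.4 * 100
DOD = 8.9910 %

8.9910 %


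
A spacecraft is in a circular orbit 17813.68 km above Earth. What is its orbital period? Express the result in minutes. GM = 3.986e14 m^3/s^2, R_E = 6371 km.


r = 24184.6800 km = 2.418468e+07 m
T = 2*pi*sqrt(r^3/mu) = 2*pi*sqrt(1.4145589e+22 / 3.986e14)
T = 37430.1648 s = 623.8361 min

623.8361 minutes


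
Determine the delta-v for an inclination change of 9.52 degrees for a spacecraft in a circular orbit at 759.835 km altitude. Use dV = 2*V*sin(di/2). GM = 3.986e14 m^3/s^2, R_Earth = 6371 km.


r = 7130.8350 km = 7.130835e+06 m
V = sqrt(mu/r) = 7476.5020 m/s
di = 9.52 deg = 0.1661553 rad
dV = 2*V*sin(di/2) = 2*7476.5020*sin(0.08307767)
dV = 1240.8323 m/s = 1.2408 km/s

1.2408 km/s


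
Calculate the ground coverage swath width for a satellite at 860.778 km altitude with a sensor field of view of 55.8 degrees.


FOV = 55.8 deg = 0.9738937 rad
swath = 2 * alt * tan(FOV/2) = 2 * 860.778 * tan(0.4869469)
swath = 2 * 860.778 * 0.5294727
swath = 911.5170 km

911.5170 km


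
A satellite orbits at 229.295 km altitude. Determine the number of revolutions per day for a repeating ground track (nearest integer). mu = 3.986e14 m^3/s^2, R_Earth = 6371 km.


r = 6.600295e+06 m
T = 2*pi*sqrt(r^3/mu) = 5336.4967 s = 88.9416 min
revs/day = 1440 / 88.9416 = 16.1904
Rounded: 16 revolutions per day

16 revolutions per day


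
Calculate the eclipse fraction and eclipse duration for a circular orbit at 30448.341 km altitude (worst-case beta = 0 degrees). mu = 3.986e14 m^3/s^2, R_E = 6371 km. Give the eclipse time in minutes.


r = 36819.3410 km
T = 1171.8553 min
Eclipse fraction = arcsin(R_E/r)/pi = arcsin(6371.0000/36819.3410)/pi
= arcsin(0.1730341)/pi = 0.05535707
Eclipse duration = 0.05535707 * 1171.8553 = 64.8705 min

64.8705 minutes


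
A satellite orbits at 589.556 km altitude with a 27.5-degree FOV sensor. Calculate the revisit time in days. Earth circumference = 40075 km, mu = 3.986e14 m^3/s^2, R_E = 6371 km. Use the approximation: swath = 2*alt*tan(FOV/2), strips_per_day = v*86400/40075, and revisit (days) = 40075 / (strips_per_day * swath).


swath = 2*589.556*tan(0.2399828) = 288.5269 km
v = sqrt(mu/r) = 7567.3998 m/s = 7.5674 km/s
strips/day = v*86400/40075 = 7.5674*86400/40075 = 16.3150
coverage/day = strips * swath = 16.3150 * 288.5269 = 4707.3139 km
revisit = 40075 / 4707.3139 = 8.5133 days

8.5133 days


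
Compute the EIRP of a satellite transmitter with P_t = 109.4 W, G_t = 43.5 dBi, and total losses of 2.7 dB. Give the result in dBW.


Pt = 109.4 W = 20.3902 dBW
EIRP = Pt_dBW + Gt - losses = 20.3902 + 43.5 - 2.7 = 61.1902 dBW

61.1902 dBW


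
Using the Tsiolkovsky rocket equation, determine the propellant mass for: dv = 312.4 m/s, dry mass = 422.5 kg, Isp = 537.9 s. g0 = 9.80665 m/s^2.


ve = Isp * g0 = 537.9 * 9.80665 = 5274.997035 m/s
mass ratio = exp(dv/ve) = exp(312.4/5274.997035) = 1.06101159
m_prop = m_dry * (mr - 1) = 422.5 * (1.06101159 - 1)
m_prop = 25.7774 kg

25.7774 kg


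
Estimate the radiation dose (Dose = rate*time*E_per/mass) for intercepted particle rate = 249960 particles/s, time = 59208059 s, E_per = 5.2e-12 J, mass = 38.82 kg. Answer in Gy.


Total energy deposited = rate * time * E_per
  = 249960 * 59208059 * 5.2e-12 = 76.9582 J
Dose = E_total / mass = 76.9582 / 38.82
Dose = 1.9824 Gy

1.9824 Gy


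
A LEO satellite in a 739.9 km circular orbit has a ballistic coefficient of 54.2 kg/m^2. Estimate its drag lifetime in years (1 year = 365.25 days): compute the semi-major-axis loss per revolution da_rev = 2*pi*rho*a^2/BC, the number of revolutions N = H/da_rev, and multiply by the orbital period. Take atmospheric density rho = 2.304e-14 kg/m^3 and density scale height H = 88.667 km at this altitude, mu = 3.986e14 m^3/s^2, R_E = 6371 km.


a = R_E + alt = 7110.9000 km = 7.1109e+06 m
da_rev = 2*pi*rho*a^2/BC = 2*pi*2.304e-14*(7.1109e+06)^2/54.2 = 0.135055476 m per revolution
N = H/da_rev = 88667.0000 m / 0.135055476 m = 656522.8038 revolutions
P = 2*pi*sqrt(a^3/mu) = 5967.5776 s
lifetime = N*P = 656522.8038 * 5967.5776 = 3.9178508e+09 s = 45345.4954 days
years = 45345.4954 / 365.25 = 124.1492 years

124.1492 years


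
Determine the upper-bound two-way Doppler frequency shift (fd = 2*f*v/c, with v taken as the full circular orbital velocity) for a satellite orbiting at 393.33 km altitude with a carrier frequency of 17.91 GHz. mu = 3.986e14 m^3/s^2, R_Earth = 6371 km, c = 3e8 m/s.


r = 6.76433e+06 m
v = sqrt(mu/r) = 7676.3763 m/s (worst-case radial velocity)
f = 17.91 GHz = 1.791e+10 Hz
fd = 2*f*v/c = 2*1.791e+10*7676.3763/3.0e+08
fd = 916559.3259 Hz

916559.3259 Hz


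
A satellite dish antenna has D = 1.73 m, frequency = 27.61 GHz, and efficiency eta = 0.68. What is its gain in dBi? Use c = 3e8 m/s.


lambda = c/f = 3e8 / 2.761e+10 = 0.01086563 m
G = eta*(pi*D/lambda)^2 = 0.68*(pi*1.73/0.01086563)^2
G = 170134.0217 (linear)
G = 10*log10(170134.0217) = 52.3079 dBi

52.3079 dBi


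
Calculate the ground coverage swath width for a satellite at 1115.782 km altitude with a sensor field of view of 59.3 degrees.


FOV = 59.3 deg = 1.0350 rad
swath = 2 * alt * tan(FOV/2) = 2 * 1115.782 * tan(0.5174901)
swath = 2 * 1115.782 * 0.5692339
swath = 1270.2819 km

1270.2819 km


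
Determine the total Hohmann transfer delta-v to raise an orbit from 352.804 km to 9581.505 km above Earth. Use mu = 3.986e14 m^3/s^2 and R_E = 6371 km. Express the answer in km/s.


r1 = 6723.8040 km = 6.723804e+06 m
r2 = 15952.5050 km = 1.5952505e+07 m
dv1 = sqrt(mu/r1)*(sqrt(2*r2/(r1+r2)) - 1) = 1433.3340 m/s
dv2 = sqrt(mu/r2)*(1 - sqrt(2*r1/(r1+r2))) = 1149.2891 m/s
total dv = |dv1| + |dv2| = 1433.3340 + 1149.2891 = 2582.6231 m/s = 2.5826 km/s

2.5826 km/s


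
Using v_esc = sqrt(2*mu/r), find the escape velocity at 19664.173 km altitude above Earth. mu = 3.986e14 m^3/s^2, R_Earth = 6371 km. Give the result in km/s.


r = 6371.0 + 19664.173 = 26035.1730 km = 2.6035173e+07 m
v_esc = sqrt(2*mu/r) = sqrt(2*3.986e14 / 2.6035173e+07)
v_esc = 5533.5446 m/s = 5.5335 km/s

5.5335 km/s


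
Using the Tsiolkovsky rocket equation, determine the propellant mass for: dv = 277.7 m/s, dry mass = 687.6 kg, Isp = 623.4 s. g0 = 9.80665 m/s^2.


ve = Isp * g0 = 623.4 * 9.80665 = 6113.465610 m/s
mass ratio = exp(dv/ve) = exp(277.7/6113.465610) = 1.04647180
m_prop = m_dry * (mr - 1) = 687.6 * (1.04647180 - 1)
m_prop = 31.9540 kg

31.9540 kg


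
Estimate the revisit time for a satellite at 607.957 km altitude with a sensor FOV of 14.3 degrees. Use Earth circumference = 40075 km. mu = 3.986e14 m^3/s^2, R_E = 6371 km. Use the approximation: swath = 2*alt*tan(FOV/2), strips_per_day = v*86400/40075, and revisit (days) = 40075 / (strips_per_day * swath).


swath = 2*607.957*tan(0.124791) = 152.5278 km
v = sqrt(mu/r) = 7557.4170 m/s = 7.5574 km/s
strips/day = v*86400/40075 = 7.5574*86400/40075 = 16.2935
coverage/day = strips * swath = 16.2935 * 152.5278 = 2485.2065 km
revisit = 40075 / 2485.2065 = 16.1254 days

16.1254 days


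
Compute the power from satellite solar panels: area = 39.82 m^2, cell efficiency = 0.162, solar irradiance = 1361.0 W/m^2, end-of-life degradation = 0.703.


P = area * eta * S * degradation
P = 39.82 * 0.162 * 1361.0 * 0.703
P = 6172.0540 W

6172.0540 W


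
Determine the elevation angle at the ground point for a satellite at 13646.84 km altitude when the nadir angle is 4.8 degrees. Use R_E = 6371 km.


r = R_E + alt = 20017.8400 km
Law of sines in the satellite / Earth-center / ground-point triangle:
  sin(nadir)/R_E = sin(90 + el)/r  =>  cos(el) = (r/R_E)*sin(nadir)
cos(el) = (20017.8400 / 6371.0000) * sin(4.8 deg) = 0.2629179
el = arccos(0.2629179) = 74.7567 deg
(Earth-central angle = 90 - nadir - el = 10.4433 deg)

74.7567 degrees


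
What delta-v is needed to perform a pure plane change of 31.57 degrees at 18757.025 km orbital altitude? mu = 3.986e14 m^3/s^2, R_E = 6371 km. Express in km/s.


r = 25128.0250 km = 2.5128025e+07 m
V = sqrt(mu/r) = 3982.8089 m/s
di = 31.57 deg = 0.5510004 rad
dV = 2*V*sin(di/2) = 2*3982.8089*sin(0.2755002)
dV = 2166.8737 m/s = 2.1669 km/s

2.1669 km/s


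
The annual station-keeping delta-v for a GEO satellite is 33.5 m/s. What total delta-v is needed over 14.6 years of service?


dV = rate * years = 33.5 * 14.6
dV = 489.1000 m/s

489.1000 m/s


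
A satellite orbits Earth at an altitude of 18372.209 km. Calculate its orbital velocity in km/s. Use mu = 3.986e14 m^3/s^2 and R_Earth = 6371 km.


r = R_E + alt = 6371.0 + 18372.209 = 24743.2090 km = 2.4743209e+07 m
v = sqrt(mu/r) = sqrt(3.986e14 / 2.4743209e+07) = 4013.6605 m/s = 4.0137 km/s

4.0137 km/s


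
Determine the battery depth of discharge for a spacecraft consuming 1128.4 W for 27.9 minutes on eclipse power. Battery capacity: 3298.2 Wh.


E_used = P * t / 60 = 1128.4 * 27.9 / 60 = 524.7060 Wh
DOD = E_used / E_total * 100 = 524.7060 / 3298.2 * 100
DOD = 15.9089 %

15.9089 %


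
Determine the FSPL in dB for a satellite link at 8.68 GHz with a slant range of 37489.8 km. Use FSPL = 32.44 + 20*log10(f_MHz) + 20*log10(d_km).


f = 8.68 GHz = 8680.0000 MHz
d = 37489.8 km
FSPL = 32.44 + 20*log10(8680.0000) + 20*log10(37489.8)
FSPL = 32.44 + 78.7704 + 91.4783
FSPL = 202.6887 dB

202.6887 dB


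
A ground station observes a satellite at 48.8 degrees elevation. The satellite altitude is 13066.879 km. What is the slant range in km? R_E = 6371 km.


h = 13066.879 km, el = 48.8 deg
d = -R_E*sin(el) + sqrt((R_E*sin(el))^2 + 2*R_E*h + h^2)
d = -6371.0000*sin(0.8517207) + sqrt((6371.0000*0.7524149)^2 + 2*6371.0000*13066.879 + 13066.879^2)
d = 14185.8388 km

14185.8388 km


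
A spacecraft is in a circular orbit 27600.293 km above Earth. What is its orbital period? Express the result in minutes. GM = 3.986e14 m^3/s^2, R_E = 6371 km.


r = 33971.2930 km = 3.3971293e+07 m
T = 2*pi*sqrt(r^3/mu) = 2*pi*sqrt(3.9204528e+22 / 3.986e14)
T = 62313.0970 s = 1038.5516 min

1038.5516 minutes


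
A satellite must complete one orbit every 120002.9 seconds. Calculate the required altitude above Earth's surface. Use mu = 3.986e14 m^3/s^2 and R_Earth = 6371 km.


T = 120002.9 s
r = (mu*T^2/(4*pi^2))^(1/3) = (3.986e14 * 120002.9^2 / (4*pi^2))^(1/3)
r = 5.2584007e+07 m = 52584.0074 km
alt = r - R_E = 52584.0074 - 6371 = 46213.0074 km

46213.0074 km


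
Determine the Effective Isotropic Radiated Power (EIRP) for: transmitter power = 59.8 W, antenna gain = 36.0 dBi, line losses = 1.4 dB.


Pt = 59.8 W = 17.7670 dBW
EIRP = Pt_dBW + Gt - losses = 17.7670 + 36.0 - 1.4 = 52.3670 dBW

52.3670 dBW


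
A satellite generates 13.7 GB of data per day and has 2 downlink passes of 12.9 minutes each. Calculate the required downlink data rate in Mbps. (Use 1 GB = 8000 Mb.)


total contact time = 2 * 12.9 * 60 = 1548.0000 s
data = 13.7 GB = 109600.0000 Mb
rate = 109600.0000 / 1548.0000 = 70.8010 Mbps

70.8010 Mbps


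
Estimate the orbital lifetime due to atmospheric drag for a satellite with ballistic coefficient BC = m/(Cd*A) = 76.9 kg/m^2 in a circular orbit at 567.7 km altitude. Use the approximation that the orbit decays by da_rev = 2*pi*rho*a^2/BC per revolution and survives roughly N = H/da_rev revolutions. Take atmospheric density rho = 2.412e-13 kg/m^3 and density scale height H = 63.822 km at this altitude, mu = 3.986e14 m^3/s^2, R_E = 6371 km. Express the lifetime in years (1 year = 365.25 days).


a = R_E + alt = 6938.7000 km = 6.9387e+06 m
da_rev = 2*pi*rho*a^2/BC = 2*pi*2.412e-13*(6.9387e+06)^2/76.9 = 0.948827042 m per revolution
N = H/da_rev = 63822.0000 m / 0.948827042 m = 67264.1031 revolutions
P = 2*pi*sqrt(a^3/mu) = 5752.1260 s
lifetime = N*P = 67264.1031 * 5752.1260 = 3.8691159e+08 s = 4478.1434 days
years = 4478.1434 / 365.25 = 12.2605 years

12.2605 years


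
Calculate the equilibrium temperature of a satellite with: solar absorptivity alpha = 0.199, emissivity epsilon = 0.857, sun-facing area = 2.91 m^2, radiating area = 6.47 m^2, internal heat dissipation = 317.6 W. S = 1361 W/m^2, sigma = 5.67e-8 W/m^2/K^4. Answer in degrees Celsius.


Numerator = alpha*S*A_sun + Q_int = 0.199*1361*2.91 + 317.6 = 1105.7415 W
Denominator = eps*sigma*A_rad = 0.857*5.67e-8*6.47 = 3.1438959e-07 W/K^4
T^4 = 3.5171059e+09 K^4
T = 243.5266 K = -29.6234 C

-29.6234 degrees Celsius


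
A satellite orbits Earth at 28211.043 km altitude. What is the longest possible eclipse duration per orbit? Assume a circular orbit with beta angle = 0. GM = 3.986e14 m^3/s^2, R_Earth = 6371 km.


r = 34582.0430 km
T = 1066.6844 min
Eclipse fraction = arcsin(R_E/r)/pi = arcsin(6371.0000/34582.0430)/pi
= arcsin(0.1842286)/pi = 0.05897866
Eclipse duration = 0.05897866 * 1066.6844 = 62.9116 min

62.9116 minutes


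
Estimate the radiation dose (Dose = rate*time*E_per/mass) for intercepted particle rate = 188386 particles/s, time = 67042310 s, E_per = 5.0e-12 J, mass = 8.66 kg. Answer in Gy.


Total energy deposited = rate * time * E_per
  = 188386 * 67042310 * 5.0e-12 = 63.1492 J
Dose = E_total / mass = 63.1492 / 8.66
Dose = 7.2921 Gy

7.2921 Gy


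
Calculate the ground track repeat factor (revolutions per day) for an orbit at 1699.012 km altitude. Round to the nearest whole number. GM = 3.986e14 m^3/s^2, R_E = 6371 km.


r = 8.070012e+06 m
T = 2*pi*sqrt(r^3/mu) = 7214.7700 s = 120.2462 min
revs/day = 1440 / 120.2462 = 11.9754
Rounded: 12 revolutions per day

12 revolutions per day


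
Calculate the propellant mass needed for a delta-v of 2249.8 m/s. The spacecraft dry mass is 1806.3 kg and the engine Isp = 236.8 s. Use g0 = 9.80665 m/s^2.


ve = Isp * g0 = 236.8 * 9.80665 = 2322.214720 m/s
mass ratio = exp(dv/ve) = exp(2249.8/2322.214720) = 2.63482437
m_prop = m_dry * (mr - 1) = 1806.3 * (2.63482437 - 1)
m_prop = 2952.9833 kg

2952.9833 kg


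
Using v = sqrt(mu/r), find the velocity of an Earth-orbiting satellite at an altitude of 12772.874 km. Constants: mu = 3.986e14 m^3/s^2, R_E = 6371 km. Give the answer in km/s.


r = R_E + alt = 6371.0 + 12772.874 = 19143.8740 km = 1.9143874e+07 m
v = sqrt(mu/r) = sqrt(3.986e14 / 1.9143874e+07) = 4563.0343 m/s = 4.5630 km/s

4.5630 km/s


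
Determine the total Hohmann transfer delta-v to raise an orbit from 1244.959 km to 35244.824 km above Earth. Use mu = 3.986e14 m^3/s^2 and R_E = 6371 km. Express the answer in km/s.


r1 = 7615.9590 km = 7.615959e+06 m
r2 = 41615.8240 km = 4.1615824e+07 m
dv1 = sqrt(mu/r1)*(sqrt(2*r2/(r1+r2)) - 1) = 2172.0308 m/s
dv2 = sqrt(mu/r2)*(1 - sqrt(2*r1/(r1+r2))) = 1373.4005 m/s
total dv = |dv1| + |dv2| = 2172.0308 + 1373.4005 = 3545.4314 m/s = 3.5454 km/s

3.5454 km/s


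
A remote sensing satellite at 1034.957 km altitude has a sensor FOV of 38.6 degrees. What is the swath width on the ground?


FOV = 38.6 deg = 0.6736971 rad
swath = 2 * alt * tan(FOV/2) = 2 * 1034.957 * tan(0.3368485)
swath = 2 * 1034.957 * 0.350195
swath = 724.8736 km

724.8736 km


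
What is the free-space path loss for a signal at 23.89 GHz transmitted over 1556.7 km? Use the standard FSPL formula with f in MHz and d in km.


f = 23.89 GHz = 23890.0000 MHz
d = 1556.7 km
FSPL = 32.44 + 20*log10(23890.0000) + 20*log10(1556.7)
FSPL = 32.44 + 87.5643 + 63.8441
FSPL = 183.8484 dB

183.8484 dB


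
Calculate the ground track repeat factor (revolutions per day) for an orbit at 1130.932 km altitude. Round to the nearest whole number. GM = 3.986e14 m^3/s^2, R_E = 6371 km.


r = 7.501932e+06 m
T = 2*pi*sqrt(r^3/mu) = 6466.5242 s = 107.7754 min
revs/day = 1440 / 107.7754 = 13.3611
Rounded: 13 revolutions per day

13 revolutions per day


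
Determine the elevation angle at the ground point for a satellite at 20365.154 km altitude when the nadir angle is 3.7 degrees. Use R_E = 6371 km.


r = R_E + alt = 26736.1540 km
Law of sines in the satellite / Earth-center / ground-point triangle:
  sin(nadir)/R_E = sin(90 + el)/r  =>  cos(el) = (r/R_E)*sin(nadir)
cos(el) = (26736.1540 / 6371.0000) * sin(3.7 deg) = 0.2708124
el = arccos(0.2708124) = 74.2874 deg
(Earth-central angle = 90 - nadir - el = 12.0126 deg)

74.2874 degrees


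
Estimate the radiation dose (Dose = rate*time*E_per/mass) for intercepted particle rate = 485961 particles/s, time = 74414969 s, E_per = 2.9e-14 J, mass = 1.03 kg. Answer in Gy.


Total energy deposited = rate * time * E_per
  = 485961 * 74414969 * 2.9e-14 = 1.0487 J
Dose = E_total / mass = 1.0487 / 1.03
Dose = 1.0182 Gy

1.0182 Gy


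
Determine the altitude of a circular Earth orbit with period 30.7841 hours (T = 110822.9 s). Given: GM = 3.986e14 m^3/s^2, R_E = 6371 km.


T = 110822.9 s
r = (mu*T^2/(4*pi^2))^(1/3) = (3.986e14 * 110822.9^2 / (4*pi^2))^(1/3)
r = 4.986688e+07 m = 49866.8796 km
alt = r - R_E = 49866.8796 - 6371 = 43495.8796 km

43495.8796 km


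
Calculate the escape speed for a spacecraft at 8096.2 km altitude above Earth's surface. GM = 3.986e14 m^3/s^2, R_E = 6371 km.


r = 6371.0 + 8096.2 = 14467.2000 km = 1.44672e+07 m
v_esc = sqrt(2*mu/r) = sqrt(2*3.986e14 / 1.44672e+07)
v_esc = 7423.2041 m/s = 7.4232 km/s

7.4232 km/s


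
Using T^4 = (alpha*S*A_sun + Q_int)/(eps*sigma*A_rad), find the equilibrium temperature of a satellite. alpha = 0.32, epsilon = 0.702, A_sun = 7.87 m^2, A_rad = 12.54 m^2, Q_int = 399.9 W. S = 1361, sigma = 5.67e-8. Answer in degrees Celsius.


Numerator = alpha*S*A_sun + Q_int = 0.32*1361*7.87 + 399.9 = 3827.4424 W
Denominator = eps*sigma*A_rad = 0.702*5.67e-8*12.54 = 4.9913464e-07 W/K^4
T^4 = 7.6681563e+09 K^4
T = 295.9189 K = 22.7689 C

22.7689 degrees Celsius


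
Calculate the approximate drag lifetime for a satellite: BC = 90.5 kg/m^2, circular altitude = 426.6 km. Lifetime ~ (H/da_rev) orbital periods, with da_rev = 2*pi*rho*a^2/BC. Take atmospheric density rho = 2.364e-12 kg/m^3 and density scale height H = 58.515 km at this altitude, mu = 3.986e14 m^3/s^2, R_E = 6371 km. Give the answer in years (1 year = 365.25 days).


a = R_E + alt = 6797.6000 km = 6.7976e+06 m
da_rev = 2*pi*rho*a^2/BC = 2*pi*2.364e-12*(6.7976e+06)^2/90.5 = 7.583854 m per revolution
N = H/da_rev = 58515.0000 m / 7.583854 m = 7715.7338 revolutions
P = 2*pi*sqrt(a^3/mu) = 5577.5649 s
lifetime = N*P = 7715.7338 * 5577.5649 = 4.3035006e+07 s = 498.0903 days
years = 498.0903 / 365.25 = 1.3637 years

1.3637 years


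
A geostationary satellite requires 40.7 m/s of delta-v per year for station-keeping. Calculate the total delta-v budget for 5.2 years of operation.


dV = rate * years = 40.7 * 5.2
dV = 211.6400 m/s

211.6400 m/s


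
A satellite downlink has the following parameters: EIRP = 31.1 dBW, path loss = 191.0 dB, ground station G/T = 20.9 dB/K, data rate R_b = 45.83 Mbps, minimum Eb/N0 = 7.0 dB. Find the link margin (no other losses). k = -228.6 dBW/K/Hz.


C/N0 = EIRP - FSPL + G/T - k = 31.1 - 191.0 + 20.9 - (-228.6)
C/N0 = 89.6000 dB-Hz
R_b = 45.83 Mbps = 4.583e+07 bps -> 10*log10(R_b) = 76.6115 dB-Hz
Eb/N0 = C/N0 - 10*log10(R_b) = 89.6000 - 76.6115 = 12.9885 dB
Margin = Eb/N0 - Eb/N0_req = 12.9885 - 7.0 = 5.9885 dB (link closes)

5.9885 dB


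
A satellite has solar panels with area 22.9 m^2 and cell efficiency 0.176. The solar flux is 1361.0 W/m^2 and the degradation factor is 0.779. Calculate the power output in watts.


P = area * eta * S * degradation
P = 22.9 * 0.176 * 1361.0 * 0.779
P = 4273.1067 W

4273.1067 W


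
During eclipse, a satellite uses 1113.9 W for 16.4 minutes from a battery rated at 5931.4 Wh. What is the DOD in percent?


E_used = P * t / 60 = 1113.9 * 16.4 / 60 = 304.4660 Wh
DOD = E_used / E_total * 100 = 304.4660 / 5931.4 * 100
DOD = 5.1331 %

5.1331 %
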